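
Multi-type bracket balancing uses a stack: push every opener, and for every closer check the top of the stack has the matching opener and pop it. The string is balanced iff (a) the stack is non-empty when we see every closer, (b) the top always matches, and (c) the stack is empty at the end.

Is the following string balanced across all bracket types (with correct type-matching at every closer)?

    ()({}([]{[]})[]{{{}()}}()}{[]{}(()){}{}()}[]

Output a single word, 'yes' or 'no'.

pos 0: push '('; stack = (
pos 1: ')' matches '('; pop; stack = (empty)
pos 2: push '('; stack = (
pos 3: push '{'; stack = ({
pos 4: '}' matches '{'; pop; stack = (
pos 5: push '('; stack = ((
pos 6: push '['; stack = (([
pos 7: ']' matches '['; pop; stack = ((
pos 8: push '{'; stack = (({
pos 9: push '['; stack = (({[
pos 10: ']' matches '['; pop; stack = (({
pos 11: '}' matches '{'; pop; stack = ((
pos 12: ')' matches '('; pop; stack = (
pos 13: push '['; stack = ([
pos 14: ']' matches '['; pop; stack = (
pos 15: push '{'; stack = ({
pos 16: push '{'; stack = ({{
pos 17: push '{'; stack = ({{{
pos 18: '}' matches '{'; pop; stack = ({{
pos 19: push '('; stack = ({{(
pos 20: ')' matches '('; pop; stack = ({{
pos 21: '}' matches '{'; pop; stack = ({
pos 22: '}' matches '{'; pop; stack = (
pos 23: push '('; stack = ((
pos 24: ')' matches '('; pop; stack = (
pos 25: saw closer '}' but top of stack is '(' (expected ')') → INVALID
Verdict: type mismatch at position 25: '}' closes '(' → no

Answer: no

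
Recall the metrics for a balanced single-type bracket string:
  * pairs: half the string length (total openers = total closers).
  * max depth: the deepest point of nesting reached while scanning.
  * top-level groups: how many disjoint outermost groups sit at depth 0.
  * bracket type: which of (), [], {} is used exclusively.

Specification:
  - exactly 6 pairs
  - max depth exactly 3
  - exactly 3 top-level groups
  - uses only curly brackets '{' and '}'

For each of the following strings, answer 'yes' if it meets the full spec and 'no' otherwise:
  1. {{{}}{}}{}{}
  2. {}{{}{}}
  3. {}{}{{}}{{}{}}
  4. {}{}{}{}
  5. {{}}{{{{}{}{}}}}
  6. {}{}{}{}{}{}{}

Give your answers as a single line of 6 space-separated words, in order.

String 1 '{{{}}{}}{}{}': depth seq [1 2 3 2 1 2 1 0 1 0 1 0]
  -> pairs=6 depth=3 groups=3 -> yes
String 2 '{}{{}{}}': depth seq [1 0 1 2 1 2 1 0]
  -> pairs=4 depth=2 groups=2 -> no
String 3 '{}{}{{}}{{}{}}': depth seq [1 0 1 0 1 2 1 0 1 2 1 2 1 0]
  -> pairs=7 depth=2 groups=4 -> no
String 4 '{}{}{}{}': depth seq [1 0 1 0 1 0 1 0]
  -> pairs=4 depth=1 groups=4 -> no
String 5 '{{}}{{{{}{}{}}}}': depth seq [1 2 1 0 1 2 3 4 3 4 3 4 3 2 1 0]
  -> pairs=8 depth=4 groups=2 -> no
String 6 '{}{}{}{}{}{}{}': depth seq [1 0 1 0 1 0 1 0 1 0 1 0 1 0]
  -> pairs=7 depth=1 groups=7 -> no

Answer: yes no no no no no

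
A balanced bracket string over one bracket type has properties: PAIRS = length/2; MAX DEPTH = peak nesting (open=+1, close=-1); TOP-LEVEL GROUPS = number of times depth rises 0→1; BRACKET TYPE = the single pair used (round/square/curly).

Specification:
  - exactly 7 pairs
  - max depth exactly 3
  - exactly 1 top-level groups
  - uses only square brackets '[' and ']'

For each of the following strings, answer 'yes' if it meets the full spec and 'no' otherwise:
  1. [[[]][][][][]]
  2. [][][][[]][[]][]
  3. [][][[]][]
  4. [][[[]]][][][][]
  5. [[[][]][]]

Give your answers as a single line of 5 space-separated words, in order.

String 1 '[[[]][][][][]]': depth seq [1 2 3 2 1 2 1 2 1 2 1 2 1 0]
  -> pairs=7 depth=3 groups=1 -> yes
String 2 '[][][][[]][[]][]': depth seq [1 0 1 0 1 0 1 2 1 0 1 2 1 0 1 0]
  -> pairs=8 depth=2 groups=6 -> no
String 3 '[][][[]][]': depth seq [1 0 1 0 1 2 1 0 1 0]
  -> pairs=5 depth=2 groups=4 -> no
String 4 '[][[[]]][][][][]': depth seq [1 0 1 2 3 2 1 0 1 0 1 0 1 0 1 0]
  -> pairs=8 depth=3 groups=6 -> no
String 5 '[[[][]][]]': depth seq [1 2 3 2 3 2 1 2 1 0]
  -> pairs=5 depth=3 groups=1 -> no

Answer: yes no no no no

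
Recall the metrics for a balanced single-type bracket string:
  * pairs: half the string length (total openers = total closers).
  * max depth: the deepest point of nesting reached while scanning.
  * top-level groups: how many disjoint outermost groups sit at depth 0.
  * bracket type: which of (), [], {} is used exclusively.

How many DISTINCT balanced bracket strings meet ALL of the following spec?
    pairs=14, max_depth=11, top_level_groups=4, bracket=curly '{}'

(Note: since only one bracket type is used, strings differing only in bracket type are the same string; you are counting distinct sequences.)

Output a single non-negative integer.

Answer: 4

Derivation:
Spec: pairs=14 depth=11 groups=4
Count(depth <= 11) = 326876
Count(depth <= 10) = 326872
Count(depth == 11) = 326876 - 326872 = 4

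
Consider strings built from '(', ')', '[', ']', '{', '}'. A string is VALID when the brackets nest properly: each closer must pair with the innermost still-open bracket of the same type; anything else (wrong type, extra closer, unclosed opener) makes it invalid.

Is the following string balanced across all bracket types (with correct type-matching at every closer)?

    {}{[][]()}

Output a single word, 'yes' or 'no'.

pos 0: push '{'; stack = {
pos 1: '}' matches '{'; pop; stack = (empty)
pos 2: push '{'; stack = {
pos 3: push '['; stack = {[
pos 4: ']' matches '['; pop; stack = {
pos 5: push '['; stack = {[
pos 6: ']' matches '['; pop; stack = {
pos 7: push '('; stack = {(
pos 8: ')' matches '('; pop; stack = {
pos 9: '}' matches '{'; pop; stack = (empty)
end: stack empty → VALID
Verdict: properly nested → yes

Answer: yes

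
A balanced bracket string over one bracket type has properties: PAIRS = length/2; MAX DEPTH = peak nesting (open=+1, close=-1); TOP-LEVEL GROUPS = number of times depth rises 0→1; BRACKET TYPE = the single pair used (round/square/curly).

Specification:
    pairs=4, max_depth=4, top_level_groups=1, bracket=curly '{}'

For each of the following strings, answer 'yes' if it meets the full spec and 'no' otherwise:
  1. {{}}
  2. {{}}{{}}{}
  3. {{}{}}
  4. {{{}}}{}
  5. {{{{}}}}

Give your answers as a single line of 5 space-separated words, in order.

String 1 '{{}}': depth seq [1 2 1 0]
  -> pairs=2 depth=2 groups=1 -> no
String 2 '{{}}{{}}{}': depth seq [1 2 1 0 1 2 1 0 1 0]
  -> pairs=5 depth=2 groups=3 -> no
String 3 '{{}{}}': depth seq [1 2 1 2 1 0]
  -> pairs=3 depth=2 groups=1 -> no
String 4 '{{{}}}{}': depth seq [1 2 3 2 1 0 1 0]
  -> pairs=4 depth=3 groups=2 -> no
String 5 '{{{{}}}}': depth seq [1 2 3 4 3 2 1 0]
  -> pairs=4 depth=4 groups=1 -> yes

Answer: no no no no yes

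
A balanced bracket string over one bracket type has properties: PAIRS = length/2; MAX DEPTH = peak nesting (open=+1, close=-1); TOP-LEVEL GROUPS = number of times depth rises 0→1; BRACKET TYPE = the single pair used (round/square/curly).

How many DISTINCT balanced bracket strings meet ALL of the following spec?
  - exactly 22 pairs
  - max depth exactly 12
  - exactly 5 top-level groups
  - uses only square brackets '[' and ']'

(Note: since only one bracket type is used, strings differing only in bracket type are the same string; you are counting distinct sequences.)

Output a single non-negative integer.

Spec: pairs=22 depth=12 groups=5
Count(depth <= 12) = 6539355210
Count(depth <= 11) = 6532015890
Count(depth == 12) = 6539355210 - 6532015890 = 7339320

Answer: 7339320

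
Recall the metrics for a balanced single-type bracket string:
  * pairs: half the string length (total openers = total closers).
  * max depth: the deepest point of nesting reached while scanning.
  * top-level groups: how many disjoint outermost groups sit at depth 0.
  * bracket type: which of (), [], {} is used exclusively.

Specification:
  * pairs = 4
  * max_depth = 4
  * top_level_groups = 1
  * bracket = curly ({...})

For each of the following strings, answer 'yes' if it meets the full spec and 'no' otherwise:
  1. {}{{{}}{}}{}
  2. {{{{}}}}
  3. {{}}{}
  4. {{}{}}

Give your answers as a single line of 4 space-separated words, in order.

String 1 '{}{{{}}{}}{}': depth seq [1 0 1 2 3 2 1 2 1 0 1 0]
  -> pairs=6 depth=3 groups=3 -> no
String 2 '{{{{}}}}': depth seq [1 2 3 4 3 2 1 0]
  -> pairs=4 depth=4 groups=1 -> yes
String 3 '{{}}{}': depth seq [1 2 1 0 1 0]
  -> pairs=3 depth=2 groups=2 -> no
String 4 '{{}{}}': depth seq [1 2 1 2 1 0]
  -> pairs=3 depth=2 groups=1 -> no

Answer: no yes no no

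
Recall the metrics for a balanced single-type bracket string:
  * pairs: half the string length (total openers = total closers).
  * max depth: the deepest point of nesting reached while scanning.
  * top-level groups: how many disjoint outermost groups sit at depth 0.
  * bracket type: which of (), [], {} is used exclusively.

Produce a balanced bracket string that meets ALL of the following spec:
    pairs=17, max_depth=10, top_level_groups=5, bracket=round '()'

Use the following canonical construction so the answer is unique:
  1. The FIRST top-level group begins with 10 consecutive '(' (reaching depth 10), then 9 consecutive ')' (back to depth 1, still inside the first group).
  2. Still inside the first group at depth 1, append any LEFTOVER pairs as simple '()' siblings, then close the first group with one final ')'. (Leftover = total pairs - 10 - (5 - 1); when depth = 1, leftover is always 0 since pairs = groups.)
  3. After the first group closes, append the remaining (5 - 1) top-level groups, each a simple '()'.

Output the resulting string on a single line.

Spec: pairs=17 depth=10 groups=5
Leftover pairs = 17 - 10 - (5-1) = 3
First group: deep chain of depth 10 + 3 sibling pairs
Remaining 4 groups: simple '()' each

Answer: (((((((((()))))))))()()())()()()()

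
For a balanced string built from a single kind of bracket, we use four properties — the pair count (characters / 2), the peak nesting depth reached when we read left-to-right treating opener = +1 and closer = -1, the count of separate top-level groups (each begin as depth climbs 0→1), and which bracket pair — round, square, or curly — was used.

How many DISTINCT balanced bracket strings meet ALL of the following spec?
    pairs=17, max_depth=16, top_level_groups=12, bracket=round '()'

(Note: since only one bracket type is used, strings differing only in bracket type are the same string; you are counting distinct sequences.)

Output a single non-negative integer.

Spec: pairs=17 depth=16 groups=12
Count(depth <= 16) = 14364
Count(depth <= 15) = 14364
Count(depth == 16) = 14364 - 14364 = 0

Answer: 0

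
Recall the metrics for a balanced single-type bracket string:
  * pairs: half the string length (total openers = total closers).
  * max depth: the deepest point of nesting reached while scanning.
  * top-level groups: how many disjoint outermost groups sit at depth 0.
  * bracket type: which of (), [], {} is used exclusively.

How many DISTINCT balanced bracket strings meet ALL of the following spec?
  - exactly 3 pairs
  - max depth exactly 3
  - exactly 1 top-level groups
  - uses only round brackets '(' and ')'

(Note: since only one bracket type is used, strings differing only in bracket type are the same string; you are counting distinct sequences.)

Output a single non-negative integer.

Spec: pairs=3 depth=3 groups=1
Count(depth <= 3) = 2
Count(depth <= 2) = 1
Count(depth == 3) = 2 - 1 = 1

Answer: 1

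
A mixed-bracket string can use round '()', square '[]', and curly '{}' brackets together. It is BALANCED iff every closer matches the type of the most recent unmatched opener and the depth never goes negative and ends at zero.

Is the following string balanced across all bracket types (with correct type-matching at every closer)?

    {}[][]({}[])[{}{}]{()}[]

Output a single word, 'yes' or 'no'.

Answer: yes

Derivation:
pos 0: push '{'; stack = {
pos 1: '}' matches '{'; pop; stack = (empty)
pos 2: push '['; stack = [
pos 3: ']' matches '['; pop; stack = (empty)
pos 4: push '['; stack = [
pos 5: ']' matches '['; pop; stack = (empty)
pos 6: push '('; stack = (
pos 7: push '{'; stack = ({
pos 8: '}' matches '{'; pop; stack = (
pos 9: push '['; stack = ([
pos 10: ']' matches '['; pop; stack = (
pos 11: ')' matches '('; pop; stack = (empty)
pos 12: push '['; stack = [
pos 13: push '{'; stack = [{
pos 14: '}' matches '{'; pop; stack = [
pos 15: push '{'; stack = [{
pos 16: '}' matches '{'; pop; stack = [
pos 17: ']' matches '['; pop; stack = (empty)
pos 18: push '{'; stack = {
pos 19: push '('; stack = {(
pos 20: ')' matches '('; pop; stack = {
pos 21: '}' matches '{'; pop; stack = (empty)
pos 22: push '['; stack = [
pos 23: ']' matches '['; pop; stack = (empty)
end: stack empty → VALID
Verdict: properly nested → yes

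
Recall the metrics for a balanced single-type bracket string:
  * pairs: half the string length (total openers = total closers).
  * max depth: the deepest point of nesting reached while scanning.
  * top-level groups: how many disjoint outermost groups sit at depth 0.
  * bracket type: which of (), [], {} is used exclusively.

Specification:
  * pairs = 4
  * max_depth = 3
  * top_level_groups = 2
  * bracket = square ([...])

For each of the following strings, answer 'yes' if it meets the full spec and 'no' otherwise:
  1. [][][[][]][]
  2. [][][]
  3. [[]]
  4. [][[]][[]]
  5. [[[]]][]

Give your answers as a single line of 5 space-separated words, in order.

Answer: no no no no yes

Derivation:
String 1 '[][][[][]][]': depth seq [1 0 1 0 1 2 1 2 1 0 1 0]
  -> pairs=6 depth=2 groups=4 -> no
String 2 '[][][]': depth seq [1 0 1 0 1 0]
  -> pairs=3 depth=1 groups=3 -> no
String 3 '[[]]': depth seq [1 2 1 0]
  -> pairs=2 depth=2 groups=1 -> no
String 4 '[][[]][[]]': depth seq [1 0 1 2 1 0 1 2 1 0]
  -> pairs=5 depth=2 groups=3 -> no
String 5 '[[[]]][]': depth seq [1 2 3 2 1 0 1 0]
  -> pairs=4 depth=3 groups=2 -> yes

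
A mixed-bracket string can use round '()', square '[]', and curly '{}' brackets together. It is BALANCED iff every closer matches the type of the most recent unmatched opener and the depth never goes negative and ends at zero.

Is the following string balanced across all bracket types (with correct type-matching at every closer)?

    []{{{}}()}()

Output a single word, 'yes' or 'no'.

Answer: yes

Derivation:
pos 0: push '['; stack = [
pos 1: ']' matches '['; pop; stack = (empty)
pos 2: push '{'; stack = {
pos 3: push '{'; stack = {{
pos 4: push '{'; stack = {{{
pos 5: '}' matches '{'; pop; stack = {{
pos 6: '}' matches '{'; pop; stack = {
pos 7: push '('; stack = {(
pos 8: ')' matches '('; pop; stack = {
pos 9: '}' matches '{'; pop; stack = (empty)
pos 10: push '('; stack = (
pos 11: ')' matches '('; pop; stack = (empty)
end: stack empty → VALID
Verdict: properly nested → yes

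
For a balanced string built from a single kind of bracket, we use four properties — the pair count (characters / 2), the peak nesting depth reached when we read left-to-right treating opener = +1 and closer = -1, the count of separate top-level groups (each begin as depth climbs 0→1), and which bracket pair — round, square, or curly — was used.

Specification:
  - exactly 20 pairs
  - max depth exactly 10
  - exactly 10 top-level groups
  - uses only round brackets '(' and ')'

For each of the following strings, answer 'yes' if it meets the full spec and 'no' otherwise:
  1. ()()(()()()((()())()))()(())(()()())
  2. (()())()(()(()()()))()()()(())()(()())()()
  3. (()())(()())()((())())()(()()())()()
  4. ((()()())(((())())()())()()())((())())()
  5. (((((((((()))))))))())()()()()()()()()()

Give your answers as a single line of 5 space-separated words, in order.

Answer: no no no no yes

Derivation:
String 1 '()()(()()()((()())()))()(())(()()())': depth seq [1 0 1 0 1 2 1 2 1 2 1 2 3 4 3 4 3 2 3 2 1 0 1 0 1 2 1 0 1 2 1 2 1 2 1 0]
  -> pairs=18 depth=4 groups=6 -> no
String 2 '(()())()(()(()()()))()()()(())()(()())()()': depth seq [1 2 1 2 1 0 1 0 1 2 1 2 3 2 3 2 3 2 1 0 1 0 1 0 1 0 1 2 1 0 1 0 1 2 1 2 1 0 1 0 1 0]
  -> pairs=21 depth=3 groups=11 -> no
String 3 '(()())(()())()((())())()(()()())()()': depth seq [1 2 1 2 1 0 1 2 1 2 1 0 1 0 1 2 3 2 1 2 1 0 1 0 1 2 1 2 1 2 1 0 1 0 1 0]
  -> pairs=18 depth=3 groups=8 -> no
String 4 '((()()())(((())())()())()()())((())())()': depth seq [1 2 3 2 3 2 3 2 1 2 3 4 5 4 3 4 3 2 3 2 3 2 1 2 1 2 1 2 1 0 1 2 3 2 1 2 1 0 1 0]
  -> pairs=20 depth=5 groups=3 -> no
String 5 '(((((((((()))))))))())()()()()()()()()()': depth seq [1 2 3 4 5 6 7 8 9 10 9 8 7 6 5 4 3 2 1 2 1 0 1 0 1 0 1 0 1 0 1 0 1 0 1 0 1 0 1 0]
  -> pairs=20 depth=10 groups=10 -> yes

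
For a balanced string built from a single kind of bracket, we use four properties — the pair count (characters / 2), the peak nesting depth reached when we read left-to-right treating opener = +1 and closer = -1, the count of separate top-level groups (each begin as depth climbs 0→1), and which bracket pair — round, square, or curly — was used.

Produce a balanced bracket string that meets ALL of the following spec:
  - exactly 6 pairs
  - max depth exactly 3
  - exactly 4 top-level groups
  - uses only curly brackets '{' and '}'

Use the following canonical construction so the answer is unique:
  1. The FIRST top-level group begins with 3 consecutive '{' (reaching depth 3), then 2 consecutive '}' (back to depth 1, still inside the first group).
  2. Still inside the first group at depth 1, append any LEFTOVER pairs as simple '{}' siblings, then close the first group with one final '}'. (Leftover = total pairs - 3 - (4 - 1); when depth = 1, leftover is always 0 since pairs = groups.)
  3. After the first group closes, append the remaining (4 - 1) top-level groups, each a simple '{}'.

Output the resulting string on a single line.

Answer: {{{}}}{}{}{}

Derivation:
Spec: pairs=6 depth=3 groups=4
Leftover pairs = 6 - 3 - (4-1) = 0
First group: deep chain of depth 3 + 0 sibling pairs
Remaining 3 groups: simple '{}' each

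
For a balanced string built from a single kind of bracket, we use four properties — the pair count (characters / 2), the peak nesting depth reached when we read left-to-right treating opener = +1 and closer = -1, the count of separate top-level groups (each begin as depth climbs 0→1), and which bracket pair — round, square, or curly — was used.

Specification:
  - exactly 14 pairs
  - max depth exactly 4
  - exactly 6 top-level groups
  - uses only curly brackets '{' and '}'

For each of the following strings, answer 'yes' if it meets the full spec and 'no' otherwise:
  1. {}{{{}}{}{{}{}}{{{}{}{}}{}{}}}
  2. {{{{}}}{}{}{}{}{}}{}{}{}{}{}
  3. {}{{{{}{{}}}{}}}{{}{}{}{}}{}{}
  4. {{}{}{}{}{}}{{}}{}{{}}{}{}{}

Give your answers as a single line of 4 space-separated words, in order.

String 1 '{}{{{}}{}{{}{}}{{{}{}{}}{}{}}}': depth seq [1 0 1 2 3 2 1 2 1 2 3 2 3 2 1 2 3 4 3 4 3 4 3 2 3 2 3 2 1 0]
  -> pairs=15 depth=4 groups=2 -> no
String 2 '{{{{}}}{}{}{}{}{}}{}{}{}{}{}': depth seq [1 2 3 4 3 2 1 2 1 2 1 2 1 2 1 2 1 0 1 0 1 0 1 0 1 0 1 0]
  -> pairs=14 depth=4 groups=6 -> yes
String 3 '{}{{{{}{{}}}{}}}{{}{}{}{}}{}{}': depth seq [1 0 1 2 3 4 3 4 5 4 3 2 3 2 1 0 1 2 1 2 1 2 1 2 1 0 1 0 1 0]
  -> pairs=15 depth=5 groups=5 -> no
String 4 '{{}{}{}{}{}}{{}}{}{{}}{}{}{}': depth seq [1 2 1 2 1 2 1 2 1 2 1 0 1 2 1 0 1 0 1 2 1 0 1 0 1 0 1 0]
  -> pairs=14 depth=2 groups=7 -> no

Answer: no yes no no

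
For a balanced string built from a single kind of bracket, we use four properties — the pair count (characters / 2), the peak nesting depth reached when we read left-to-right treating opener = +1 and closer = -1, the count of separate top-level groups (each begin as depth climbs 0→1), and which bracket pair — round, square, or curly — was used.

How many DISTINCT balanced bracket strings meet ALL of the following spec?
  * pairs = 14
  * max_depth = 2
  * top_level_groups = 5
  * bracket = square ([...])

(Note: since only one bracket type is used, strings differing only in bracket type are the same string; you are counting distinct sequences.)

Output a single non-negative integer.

Spec: pairs=14 depth=2 groups=5
Count(depth <= 2) = 715
Count(depth <= 1) = 0
Count(depth == 2) = 715 - 0 = 715

Answer: 715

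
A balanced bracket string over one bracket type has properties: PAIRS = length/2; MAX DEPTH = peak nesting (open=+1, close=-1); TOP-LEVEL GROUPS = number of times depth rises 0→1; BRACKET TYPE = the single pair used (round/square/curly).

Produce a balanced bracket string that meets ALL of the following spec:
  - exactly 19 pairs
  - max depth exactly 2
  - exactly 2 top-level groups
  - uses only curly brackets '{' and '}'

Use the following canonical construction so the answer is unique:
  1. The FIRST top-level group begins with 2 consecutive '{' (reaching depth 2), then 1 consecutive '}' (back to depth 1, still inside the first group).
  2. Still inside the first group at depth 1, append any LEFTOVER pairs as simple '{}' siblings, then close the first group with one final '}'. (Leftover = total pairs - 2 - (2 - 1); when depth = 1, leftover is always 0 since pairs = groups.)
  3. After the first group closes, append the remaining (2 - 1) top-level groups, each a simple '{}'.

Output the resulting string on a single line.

Answer: {{}{}{}{}{}{}{}{}{}{}{}{}{}{}{}{}{}}{}

Derivation:
Spec: pairs=19 depth=2 groups=2
Leftover pairs = 19 - 2 - (2-1) = 16
First group: deep chain of depth 2 + 16 sibling pairs
Remaining 1 groups: simple '{}' each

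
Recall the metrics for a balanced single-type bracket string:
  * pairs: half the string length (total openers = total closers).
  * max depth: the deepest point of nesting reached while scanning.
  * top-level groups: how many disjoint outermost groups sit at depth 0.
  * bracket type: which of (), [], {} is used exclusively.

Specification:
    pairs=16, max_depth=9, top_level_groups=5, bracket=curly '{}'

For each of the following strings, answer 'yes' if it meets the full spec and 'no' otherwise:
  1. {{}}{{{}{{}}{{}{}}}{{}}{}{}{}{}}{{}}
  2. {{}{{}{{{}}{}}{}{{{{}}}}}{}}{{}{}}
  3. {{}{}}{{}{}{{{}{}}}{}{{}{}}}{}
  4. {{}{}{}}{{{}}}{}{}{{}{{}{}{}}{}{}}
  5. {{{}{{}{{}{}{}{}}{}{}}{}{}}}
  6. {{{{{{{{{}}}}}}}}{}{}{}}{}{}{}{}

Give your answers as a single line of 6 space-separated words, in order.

Answer: no no no no no yes

Derivation:
String 1 '{{}}{{{}{{}}{{}{}}}{{}}{}{}{}{}}{{}}': depth seq [1 2 1 0 1 2 3 2 3 4 3 2 3 4 3 4 3 2 1 2 3 2 1 2 1 2 1 2 1 2 1 0 1 2 1 0]
  -> pairs=18 depth=4 groups=3 -> no
String 2 '{{}{{}{{{}}{}}{}{{{{}}}}}{}}{{}{}}': depth seq [1 2 1 2 3 2 3 4 5 4 3 4 3 2 3 2 3 4 5 6 5 4 3 2 1 2 1 0 1 2 1 2 1 0]
  -> pairs=17 depth=6 groups=2 -> no
String 3 '{{}{}}{{}{}{{{}{}}}{}{{}{}}}{}': depth seq [1 2 1 2 1 0 1 2 1 2 1 2 3 4 3 4 3 2 1 2 1 2 3 2 3 2 1 0 1 0]
  -> pairs=15 depth=4 groups=3 -> no
String 4 '{{}{}{}}{{{}}}{}{}{{}{{}{}{}}{}{}}': depth seq [1 2 1 2 1 2 1 0 1 2 3 2 1 0 1 0 1 0 1 2 1 2 3 2 3 2 3 2 1 2 1 2 1 0]
  -> pairs=17 depth=3 groups=5 -> no
String 5 '{{{}{{}{{}{}{}{}}{}{}}{}{}}}': depth seq [1 2 3 2 3 4 3 4 5 4 5 4 5 4 5 4 3 4 3 4 3 2 3 2 3 2 1 0]
  -> pairs=14 depth=5 groups=1 -> no
String 6 '{{{{{{{{{}}}}}}}}{}{}{}}{}{}{}{}': depth seq [1 2 3 4 5 6 7 8 9 8 7 6 5 4 3 2 1 2 1 2 1 2 1 0 1 0 1 0 1 0 1 0]
  -> pairs=16 depth=9 groups=5 -> yes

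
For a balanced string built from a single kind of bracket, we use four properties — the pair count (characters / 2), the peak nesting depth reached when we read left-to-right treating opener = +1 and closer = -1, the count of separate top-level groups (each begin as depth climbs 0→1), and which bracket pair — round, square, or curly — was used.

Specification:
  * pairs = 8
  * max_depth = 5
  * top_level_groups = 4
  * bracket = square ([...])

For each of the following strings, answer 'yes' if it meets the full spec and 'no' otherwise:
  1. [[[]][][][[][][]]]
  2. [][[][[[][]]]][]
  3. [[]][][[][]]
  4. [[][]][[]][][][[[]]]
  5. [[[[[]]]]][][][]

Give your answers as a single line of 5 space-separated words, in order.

Answer: no no no no yes

Derivation:
String 1 '[[[]][][][[][][]]]': depth seq [1 2 3 2 1 2 1 2 1 2 3 2 3 2 3 2 1 0]
  -> pairs=9 depth=3 groups=1 -> no
String 2 '[][[][[[][]]]][]': depth seq [1 0 1 2 1 2 3 4 3 4 3 2 1 0 1 0]
  -> pairs=8 depth=4 groups=3 -> no
String 3 '[[]][][[][]]': depth seq [1 2 1 0 1 0 1 2 1 2 1 0]
  -> pairs=6 depth=2 groups=3 -> no
String 4 '[[][]][[]][][][[[]]]': depth seq [1 2 1 2 1 0 1 2 1 0 1 0 1 0 1 2 3 2 1 0]
  -> pairs=10 depth=3 groups=5 -> no
String 5 '[[[[[]]]]][][][]': depth seq [1 2 3 4 5 4 3 2 1 0 1 0 1 0 1 0]
  -> pairs=8 depth=5 groups=4 -> yes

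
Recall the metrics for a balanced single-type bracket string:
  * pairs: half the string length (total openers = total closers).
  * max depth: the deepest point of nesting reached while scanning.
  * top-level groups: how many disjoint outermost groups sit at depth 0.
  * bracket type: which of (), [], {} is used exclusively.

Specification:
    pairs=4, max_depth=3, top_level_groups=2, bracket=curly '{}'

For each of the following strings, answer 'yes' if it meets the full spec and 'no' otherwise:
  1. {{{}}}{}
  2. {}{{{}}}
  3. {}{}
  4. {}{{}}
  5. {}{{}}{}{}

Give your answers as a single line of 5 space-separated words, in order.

Answer: yes yes no no no

Derivation:
String 1 '{{{}}}{}': depth seq [1 2 3 2 1 0 1 0]
  -> pairs=4 depth=3 groups=2 -> yes
String 2 '{}{{{}}}': depth seq [1 0 1 2 3 2 1 0]
  -> pairs=4 depth=3 groups=2 -> yes
String 3 '{}{}': depth seq [1 0 1 0]
  -> pairs=2 depth=1 groups=2 -> no
String 4 '{}{{}}': depth seq [1 0 1 2 1 0]
  -> pairs=3 depth=2 groups=2 -> no
String 5 '{}{{}}{}{}': depth seq [1 0 1 2 1 0 1 0 1 0]
  -> pairs=5 depth=2 groups=4 -> no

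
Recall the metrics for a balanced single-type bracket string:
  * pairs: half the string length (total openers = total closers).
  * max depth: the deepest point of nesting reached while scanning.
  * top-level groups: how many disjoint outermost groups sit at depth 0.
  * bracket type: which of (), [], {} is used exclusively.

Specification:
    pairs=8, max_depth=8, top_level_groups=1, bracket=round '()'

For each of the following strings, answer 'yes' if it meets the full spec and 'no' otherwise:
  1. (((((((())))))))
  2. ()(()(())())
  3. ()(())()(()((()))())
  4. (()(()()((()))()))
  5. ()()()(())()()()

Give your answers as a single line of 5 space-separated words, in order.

Answer: yes no no no no

Derivation:
String 1 '(((((((())))))))': depth seq [1 2 3 4 5 6 7 8 7 6 5 4 3 2 1 0]
  -> pairs=8 depth=8 groups=1 -> yes
String 2 '()(()(())())': depth seq [1 0 1 2 1 2 3 2 1 2 1 0]
  -> pairs=6 depth=3 groups=2 -> no
String 3 '()(())()(()((()))())': depth seq [1 0 1 2 1 0 1 0 1 2 1 2 3 4 3 2 1 2 1 0]
  -> pairs=10 depth=4 groups=4 -> no
String 4 '(()(()()((()))()))': depth seq [1 2 1 2 3 2 3 2 3 4 5 4 3 2 3 2 1 0]
  -> pairs=9 depth=5 groups=1 -> no
String 5 '()()()(())()()()': depth seq [1 0 1 0 1 0 1 2 1 0 1 0 1 0 1 0]
  -> pairs=8 depth=2 groups=7 -> no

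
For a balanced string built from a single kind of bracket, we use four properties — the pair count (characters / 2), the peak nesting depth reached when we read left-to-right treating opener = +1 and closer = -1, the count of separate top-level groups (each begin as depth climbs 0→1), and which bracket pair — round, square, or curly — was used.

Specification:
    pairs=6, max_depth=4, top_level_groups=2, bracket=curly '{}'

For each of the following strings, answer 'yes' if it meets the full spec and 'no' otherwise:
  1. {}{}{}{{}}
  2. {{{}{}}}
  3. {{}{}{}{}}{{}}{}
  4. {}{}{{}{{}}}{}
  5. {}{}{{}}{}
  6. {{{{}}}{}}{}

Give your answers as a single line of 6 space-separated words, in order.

Answer: no no no no no yes

Derivation:
String 1 '{}{}{}{{}}': depth seq [1 0 1 0 1 0 1 2 1 0]
  -> pairs=5 depth=2 groups=4 -> no
String 2 '{{{}{}}}': depth seq [1 2 3 2 3 2 1 0]
  -> pairs=4 depth=3 groups=1 -> no
String 3 '{{}{}{}{}}{{}}{}': depth seq [1 2 1 2 1 2 1 2 1 0 1 2 1 0 1 0]
  -> pairs=8 depth=2 groups=3 -> no
String 4 '{}{}{{}{{}}}{}': depth seq [1 0 1 0 1 2 1 2 3 2 1 0 1 0]
  -> pairs=7 depth=3 groups=4 -> no
String 5 '{}{}{{}}{}': depth seq [1 0 1 0 1 2 1 0 1 0]
  -> pairs=5 depth=2 groups=4 -> no
String 6 '{{{{}}}{}}{}': depth seq [1 2 3 4 3 2 1 2 1 0 1 0]
  -> pairs=6 depth=4 groups=2 -> yes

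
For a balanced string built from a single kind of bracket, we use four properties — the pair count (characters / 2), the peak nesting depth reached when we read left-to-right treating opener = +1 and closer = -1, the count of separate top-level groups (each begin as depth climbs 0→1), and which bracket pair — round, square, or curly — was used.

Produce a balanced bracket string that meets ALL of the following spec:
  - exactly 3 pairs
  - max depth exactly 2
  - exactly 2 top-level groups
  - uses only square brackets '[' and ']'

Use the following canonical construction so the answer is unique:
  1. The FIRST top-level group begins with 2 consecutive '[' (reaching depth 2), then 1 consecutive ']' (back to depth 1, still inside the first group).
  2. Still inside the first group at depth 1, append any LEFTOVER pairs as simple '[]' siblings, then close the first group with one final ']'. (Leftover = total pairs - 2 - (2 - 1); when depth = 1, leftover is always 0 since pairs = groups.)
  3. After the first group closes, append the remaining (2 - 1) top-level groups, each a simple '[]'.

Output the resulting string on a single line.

Answer: [[]][]

Derivation:
Spec: pairs=3 depth=2 groups=2
Leftover pairs = 3 - 2 - (2-1) = 0
First group: deep chain of depth 2 + 0 sibling pairs
Remaining 1 groups: simple '[]' each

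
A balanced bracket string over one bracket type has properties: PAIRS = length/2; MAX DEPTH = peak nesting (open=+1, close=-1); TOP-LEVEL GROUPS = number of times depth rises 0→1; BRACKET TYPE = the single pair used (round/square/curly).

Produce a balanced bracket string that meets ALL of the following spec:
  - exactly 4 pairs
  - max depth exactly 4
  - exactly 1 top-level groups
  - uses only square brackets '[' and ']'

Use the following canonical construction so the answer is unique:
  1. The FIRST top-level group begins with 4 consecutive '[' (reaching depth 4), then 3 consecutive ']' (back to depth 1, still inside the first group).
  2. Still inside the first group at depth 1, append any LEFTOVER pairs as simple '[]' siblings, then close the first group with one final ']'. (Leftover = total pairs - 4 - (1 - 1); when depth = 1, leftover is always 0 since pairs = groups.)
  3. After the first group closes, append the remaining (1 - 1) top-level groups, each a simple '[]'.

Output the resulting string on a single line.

Answer: [[[[]]]]

Derivation:
Spec: pairs=4 depth=4 groups=1
Leftover pairs = 4 - 4 - (1-1) = 0
First group: deep chain of depth 4 + 0 sibling pairs
Remaining 0 groups: simple '[]' each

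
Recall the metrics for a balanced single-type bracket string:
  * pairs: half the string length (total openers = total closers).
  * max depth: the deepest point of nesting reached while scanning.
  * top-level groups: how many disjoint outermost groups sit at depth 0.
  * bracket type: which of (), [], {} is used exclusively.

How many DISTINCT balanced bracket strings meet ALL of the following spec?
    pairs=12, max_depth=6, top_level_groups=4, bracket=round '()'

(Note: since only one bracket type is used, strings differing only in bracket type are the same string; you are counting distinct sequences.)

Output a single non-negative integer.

Answer: 2048

Derivation:
Spec: pairs=12 depth=6 groups=4
Count(depth <= 6) = 24658
Count(depth <= 5) = 22610
Count(depth == 6) = 24658 - 22610 = 2048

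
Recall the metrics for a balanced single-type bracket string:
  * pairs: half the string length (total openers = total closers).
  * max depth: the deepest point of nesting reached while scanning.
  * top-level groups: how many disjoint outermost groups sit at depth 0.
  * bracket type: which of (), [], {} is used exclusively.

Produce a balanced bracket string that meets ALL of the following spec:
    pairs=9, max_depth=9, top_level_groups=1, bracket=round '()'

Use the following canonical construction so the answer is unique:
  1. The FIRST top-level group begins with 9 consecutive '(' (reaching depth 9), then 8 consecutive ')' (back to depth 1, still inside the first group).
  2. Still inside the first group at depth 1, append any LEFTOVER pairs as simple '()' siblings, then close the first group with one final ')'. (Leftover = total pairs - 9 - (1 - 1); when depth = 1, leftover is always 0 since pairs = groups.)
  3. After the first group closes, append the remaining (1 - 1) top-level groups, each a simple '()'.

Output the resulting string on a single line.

Answer: ((((((((()))))))))

Derivation:
Spec: pairs=9 depth=9 groups=1
Leftover pairs = 9 - 9 - (1-1) = 0
First group: deep chain of depth 9 + 0 sibling pairs
Remaining 0 groups: simple '()' each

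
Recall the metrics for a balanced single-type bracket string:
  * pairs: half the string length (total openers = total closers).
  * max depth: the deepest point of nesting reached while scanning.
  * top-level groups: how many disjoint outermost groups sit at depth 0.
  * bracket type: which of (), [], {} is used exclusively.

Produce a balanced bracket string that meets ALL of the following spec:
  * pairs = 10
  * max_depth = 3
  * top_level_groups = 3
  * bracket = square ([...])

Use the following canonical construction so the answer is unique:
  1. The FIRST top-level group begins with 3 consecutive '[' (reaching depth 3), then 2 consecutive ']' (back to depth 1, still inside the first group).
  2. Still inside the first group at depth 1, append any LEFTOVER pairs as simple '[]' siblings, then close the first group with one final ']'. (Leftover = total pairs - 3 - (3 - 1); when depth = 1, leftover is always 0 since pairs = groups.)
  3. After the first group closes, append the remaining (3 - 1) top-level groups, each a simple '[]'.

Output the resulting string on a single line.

Answer: [[[]][][][][][]][][]

Derivation:
Spec: pairs=10 depth=3 groups=3
Leftover pairs = 10 - 3 - (3-1) = 5
First group: deep chain of depth 3 + 5 sibling pairs
Remaining 2 groups: simple '[]' each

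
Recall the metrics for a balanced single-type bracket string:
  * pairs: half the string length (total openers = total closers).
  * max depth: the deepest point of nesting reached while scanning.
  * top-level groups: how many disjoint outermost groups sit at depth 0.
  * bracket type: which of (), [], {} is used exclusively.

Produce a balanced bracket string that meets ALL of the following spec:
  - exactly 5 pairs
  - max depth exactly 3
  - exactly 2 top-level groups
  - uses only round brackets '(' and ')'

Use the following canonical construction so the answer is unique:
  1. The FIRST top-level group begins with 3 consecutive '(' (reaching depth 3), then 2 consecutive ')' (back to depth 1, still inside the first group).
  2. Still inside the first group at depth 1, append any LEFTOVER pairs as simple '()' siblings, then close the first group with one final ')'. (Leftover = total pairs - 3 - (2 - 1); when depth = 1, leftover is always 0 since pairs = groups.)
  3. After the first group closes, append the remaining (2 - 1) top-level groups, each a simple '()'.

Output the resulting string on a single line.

Spec: pairs=5 depth=3 groups=2
Leftover pairs = 5 - 3 - (2-1) = 1
First group: deep chain of depth 3 + 1 sibling pairs
Remaining 1 groups: simple '()' each

Answer: ((())())()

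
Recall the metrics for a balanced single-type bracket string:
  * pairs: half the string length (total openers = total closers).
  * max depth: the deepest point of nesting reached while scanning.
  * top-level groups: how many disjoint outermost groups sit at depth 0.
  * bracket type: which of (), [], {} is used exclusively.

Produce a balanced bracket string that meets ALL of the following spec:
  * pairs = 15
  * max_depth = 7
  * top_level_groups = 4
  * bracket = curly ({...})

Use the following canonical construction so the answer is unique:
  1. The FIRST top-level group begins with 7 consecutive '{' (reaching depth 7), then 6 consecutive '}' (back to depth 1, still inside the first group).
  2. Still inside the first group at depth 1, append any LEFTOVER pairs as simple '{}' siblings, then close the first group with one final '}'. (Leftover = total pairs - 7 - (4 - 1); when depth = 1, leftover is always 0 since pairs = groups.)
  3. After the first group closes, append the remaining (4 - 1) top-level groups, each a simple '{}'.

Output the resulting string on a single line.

Spec: pairs=15 depth=7 groups=4
Leftover pairs = 15 - 7 - (4-1) = 5
First group: deep chain of depth 7 + 5 sibling pairs
Remaining 3 groups: simple '{}' each

Answer: {{{{{{{}}}}}}{}{}{}{}{}}{}{}{}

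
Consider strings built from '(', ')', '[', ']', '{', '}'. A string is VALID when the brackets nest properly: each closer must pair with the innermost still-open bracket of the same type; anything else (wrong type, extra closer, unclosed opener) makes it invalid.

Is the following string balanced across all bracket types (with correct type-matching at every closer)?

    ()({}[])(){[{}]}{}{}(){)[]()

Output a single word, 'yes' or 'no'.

Answer: no

Derivation:
pos 0: push '('; stack = (
pos 1: ')' matches '('; pop; stack = (empty)
pos 2: push '('; stack = (
pos 3: push '{'; stack = ({
pos 4: '}' matches '{'; pop; stack = (
pos 5: push '['; stack = ([
pos 6: ']' matches '['; pop; stack = (
pos 7: ')' matches '('; pop; stack = (empty)
pos 8: push '('; stack = (
pos 9: ')' matches '('; pop; stack = (empty)
pos 10: push '{'; stack = {
pos 11: push '['; stack = {[
pos 12: push '{'; stack = {[{
pos 13: '}' matches '{'; pop; stack = {[
pos 14: ']' matches '['; pop; stack = {
pos 15: '}' matches '{'; pop; stack = (empty)
pos 16: push '{'; stack = {
pos 17: '}' matches '{'; pop; stack = (empty)
pos 18: push '{'; stack = {
pos 19: '}' matches '{'; pop; stack = (empty)
pos 20: push '('; stack = (
pos 21: ')' matches '('; pop; stack = (empty)
pos 22: push '{'; stack = {
pos 23: saw closer ')' but top of stack is '{' (expected '}') → INVALID
Verdict: type mismatch at position 23: ')' closes '{' → no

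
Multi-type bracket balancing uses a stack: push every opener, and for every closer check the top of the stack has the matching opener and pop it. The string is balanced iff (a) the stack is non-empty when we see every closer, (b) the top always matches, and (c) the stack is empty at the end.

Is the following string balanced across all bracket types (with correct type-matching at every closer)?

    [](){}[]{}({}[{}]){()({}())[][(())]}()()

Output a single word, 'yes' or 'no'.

pos 0: push '['; stack = [
pos 1: ']' matches '['; pop; stack = (empty)
pos 2: push '('; stack = (
pos 3: ')' matches '('; pop; stack = (empty)
pos 4: push '{'; stack = {
pos 5: '}' matches '{'; pop; stack = (empty)
pos 6: push '['; stack = [
pos 7: ']' matches '['; pop; stack = (empty)
pos 8: push '{'; stack = {
pos 9: '}' matches '{'; pop; stack = (empty)
pos 10: push '('; stack = (
pos 11: push '{'; stack = ({
pos 12: '}' matches '{'; pop; stack = (
pos 13: push '['; stack = ([
pos 14: push '{'; stack = ([{
pos 15: '}' matches '{'; pop; stack = ([
pos 16: ']' matches '['; pop; stack = (
pos 17: ')' matches '('; pop; stack = (empty)
pos 18: push '{'; stack = {
pos 19: push '('; stack = {(
pos 20: ')' matches '('; pop; stack = {
pos 21: push '('; stack = {(
pos 22: push '{'; stack = {({
pos 23: '}' matches '{'; pop; stack = {(
pos 24: push '('; stack = {((
pos 25: ')' matches '('; pop; stack = {(
pos 26: ')' matches '('; pop; stack = {
pos 27: push '['; stack = {[
pos 28: ']' matches '['; pop; stack = {
pos 29: push '['; stack = {[
pos 30: push '('; stack = {[(
pos 31: push '('; stack = {[((
pos 32: ')' matches '('; pop; stack = {[(
pos 33: ')' matches '('; pop; stack = {[
pos 34: ']' matches '['; pop; stack = {
pos 35: '}' matches '{'; pop; stack = (empty)
pos 36: push '('; stack = (
pos 37: ')' matches '('; pop; stack = (empty)
pos 38: push '('; stack = (
pos 39: ')' matches '('; pop; stack = (empty)
end: stack empty → VALID
Verdict: properly nested → yes

Answer: yes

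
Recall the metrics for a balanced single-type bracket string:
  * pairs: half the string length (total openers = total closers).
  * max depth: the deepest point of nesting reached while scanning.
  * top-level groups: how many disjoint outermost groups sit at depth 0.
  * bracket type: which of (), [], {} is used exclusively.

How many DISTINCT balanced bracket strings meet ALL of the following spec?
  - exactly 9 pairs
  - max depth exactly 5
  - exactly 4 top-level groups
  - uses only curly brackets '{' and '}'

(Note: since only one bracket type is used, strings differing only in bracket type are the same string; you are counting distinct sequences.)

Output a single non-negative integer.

Answer: 40

Derivation:
Spec: pairs=9 depth=5 groups=4
Count(depth <= 5) = 568
Count(depth <= 4) = 528
Count(depth == 5) = 568 - 528 = 40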